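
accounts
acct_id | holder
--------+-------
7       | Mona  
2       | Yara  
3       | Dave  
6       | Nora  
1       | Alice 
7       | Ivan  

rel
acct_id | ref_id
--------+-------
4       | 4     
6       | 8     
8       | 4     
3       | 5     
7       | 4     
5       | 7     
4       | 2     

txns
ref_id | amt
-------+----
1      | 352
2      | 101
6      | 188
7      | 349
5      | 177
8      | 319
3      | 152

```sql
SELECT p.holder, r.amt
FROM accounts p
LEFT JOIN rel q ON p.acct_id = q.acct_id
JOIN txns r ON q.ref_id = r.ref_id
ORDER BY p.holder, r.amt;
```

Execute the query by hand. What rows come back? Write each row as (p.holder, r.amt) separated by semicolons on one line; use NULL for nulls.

Step 1 — p LEFT JOIN q on acct_id → 6 row(s).
Then INNER JOIN `txns r` on ref_id: keep only rows whose q.ref_id appears in r.

(Dave, 177); (Nora, 319)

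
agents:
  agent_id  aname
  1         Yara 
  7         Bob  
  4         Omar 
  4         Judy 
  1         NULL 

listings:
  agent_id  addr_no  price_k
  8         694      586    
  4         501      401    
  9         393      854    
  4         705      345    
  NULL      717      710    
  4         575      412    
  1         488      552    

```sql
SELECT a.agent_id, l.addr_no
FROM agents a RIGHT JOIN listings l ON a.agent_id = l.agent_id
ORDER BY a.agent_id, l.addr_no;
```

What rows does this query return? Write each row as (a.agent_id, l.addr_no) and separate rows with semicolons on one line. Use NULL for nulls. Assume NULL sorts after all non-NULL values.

RIGHT JOIN keeps every row from `listings`; unmatched rows get NULL for `agents`'s columns.
Matching on a.agent_id = l.agent_id. A NULL in a compared column never satisfies the condition.
Matched pairs: 8; unmatched l rows kept: 3.

(1, 488); (1, 488); (4, 501); (4, 501); (4, 575); (4, 575); (4, 705); (4, 705); (NULL, 393); (NULL, 694); (NULL, 717)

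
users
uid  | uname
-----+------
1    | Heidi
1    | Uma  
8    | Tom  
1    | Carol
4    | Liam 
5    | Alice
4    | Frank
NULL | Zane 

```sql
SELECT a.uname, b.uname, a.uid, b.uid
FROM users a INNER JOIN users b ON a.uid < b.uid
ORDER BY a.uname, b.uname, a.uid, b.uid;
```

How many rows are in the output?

INNER JOIN keeps only pairs where the ON condition holds.
Matching on a.uid < b.uid. A NULL in a compared column never satisfies the condition.
- a row (uid=1): matches 4 b row(s) → 4 output row(s).
- a row (uid=1): matches 4 b row(s) → 4 output row(s).
- a row (uid=8): no match → dropped.
- a row (uid=1): matches 4 b row(s) → 4 output row(s).
- a row (uid=4): matches 2 b row(s) → 2 output row(s).
- a row (uid=5): matches 1 b row(s) → 1 output row(s).
- a row (uid=4): matches 2 b row(s) → 2 output row(s).
- a row (uid=NULL): no match → dropped.
Total: 17 rows.

17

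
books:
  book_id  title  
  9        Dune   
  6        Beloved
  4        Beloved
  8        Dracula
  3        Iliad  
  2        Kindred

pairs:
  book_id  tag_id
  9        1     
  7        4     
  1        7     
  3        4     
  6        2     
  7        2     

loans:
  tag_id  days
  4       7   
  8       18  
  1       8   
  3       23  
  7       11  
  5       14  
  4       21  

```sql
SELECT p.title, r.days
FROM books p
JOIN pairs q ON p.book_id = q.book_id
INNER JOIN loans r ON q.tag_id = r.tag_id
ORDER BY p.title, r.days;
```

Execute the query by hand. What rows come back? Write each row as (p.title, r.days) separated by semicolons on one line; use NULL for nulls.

Step 1 — p INNER JOIN q on book_id → 3 row(s).
Then INNER JOIN `loans r` on tag_id: keep only rows whose q.tag_id appears in r.

(Dune, 8); (Iliad, 7); (Iliad, 21)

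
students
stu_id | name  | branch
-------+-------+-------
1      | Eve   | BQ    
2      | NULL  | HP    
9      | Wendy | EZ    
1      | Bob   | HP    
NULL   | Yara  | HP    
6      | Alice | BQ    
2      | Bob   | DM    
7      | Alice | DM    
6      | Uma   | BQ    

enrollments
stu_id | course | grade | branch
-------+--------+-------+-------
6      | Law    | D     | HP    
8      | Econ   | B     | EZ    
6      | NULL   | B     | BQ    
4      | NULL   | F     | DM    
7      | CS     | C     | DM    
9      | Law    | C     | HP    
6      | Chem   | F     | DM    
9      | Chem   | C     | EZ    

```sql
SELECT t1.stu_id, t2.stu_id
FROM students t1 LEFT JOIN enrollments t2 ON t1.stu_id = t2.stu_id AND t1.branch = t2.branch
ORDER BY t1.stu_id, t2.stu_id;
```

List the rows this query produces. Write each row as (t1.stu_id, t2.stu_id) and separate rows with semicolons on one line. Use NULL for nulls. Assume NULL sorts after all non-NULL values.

(1, NULL); (1, NULL); (2, NULL); (2, NULL); (6, 6); (6, 6); (7, 7); (9, 9); (NULL, NULL)

LEFT JOIN keeps every row from `students`; unmatched rows get NULL for `enrollments`'s columns.
Matching on t1.stu_id = t2.stu_id AND t1.branch = t2.branch. A NULL in a compared column never satisfies the condition.
Matched pairs: 4; unmatched t1 rows kept: 5.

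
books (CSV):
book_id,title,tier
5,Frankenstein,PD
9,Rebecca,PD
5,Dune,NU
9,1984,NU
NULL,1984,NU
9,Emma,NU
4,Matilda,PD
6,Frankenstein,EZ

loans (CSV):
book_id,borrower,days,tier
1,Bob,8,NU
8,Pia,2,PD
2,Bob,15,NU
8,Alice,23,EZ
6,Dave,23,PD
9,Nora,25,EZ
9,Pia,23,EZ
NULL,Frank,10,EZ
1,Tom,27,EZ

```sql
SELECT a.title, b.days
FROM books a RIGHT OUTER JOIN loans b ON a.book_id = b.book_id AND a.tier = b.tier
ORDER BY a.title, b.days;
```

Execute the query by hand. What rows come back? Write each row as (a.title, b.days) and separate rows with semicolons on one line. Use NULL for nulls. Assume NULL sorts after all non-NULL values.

(NULL, 2); (NULL, 8); (NULL, 10); (NULL, 15); (NULL, 23); (NULL, 23); (NULL, 23); (NULL, 25); (NULL, 27)

RIGHT JOIN keeps every row from `loans`; unmatched rows get NULL for `books`'s columns.
Matching on a.book_id = b.book_id AND a.tier = b.tier. A NULL in a compared column never satisfies the condition.
- a (book_id=5, tier=PD) has no partner in b.
- a (book_id=9, tier=PD) has no partner in b.
- a (book_id=5, tier=NU) has no partner in b.
- a (book_id=9, tier=NU) has no partner in b.
- a (book_id=NULL, tier=NU) has no partner in b.
- a (book_id=9, tier=NU) has no partner in b.
- a (book_id=4, tier=PD) has no partner in b.
- a (book_id=6, tier=EZ) has no partner in b.
- plus 9 unmatched b row(s), each kept with NULL a columns.
After projecting and ordering:
a.title | b.days
NULL | 2
NULL | 8
NULL | 10
NULL | 15
NULL | 23
NULL | 23
NULL | 23
NULL | 25
NULL | 27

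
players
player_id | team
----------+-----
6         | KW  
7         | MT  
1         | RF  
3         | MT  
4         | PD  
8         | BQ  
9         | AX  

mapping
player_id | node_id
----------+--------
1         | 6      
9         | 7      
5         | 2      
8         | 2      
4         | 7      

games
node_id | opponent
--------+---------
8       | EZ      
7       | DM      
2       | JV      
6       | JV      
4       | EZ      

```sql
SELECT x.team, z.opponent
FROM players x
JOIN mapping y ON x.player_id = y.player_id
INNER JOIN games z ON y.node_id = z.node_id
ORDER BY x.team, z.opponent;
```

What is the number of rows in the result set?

4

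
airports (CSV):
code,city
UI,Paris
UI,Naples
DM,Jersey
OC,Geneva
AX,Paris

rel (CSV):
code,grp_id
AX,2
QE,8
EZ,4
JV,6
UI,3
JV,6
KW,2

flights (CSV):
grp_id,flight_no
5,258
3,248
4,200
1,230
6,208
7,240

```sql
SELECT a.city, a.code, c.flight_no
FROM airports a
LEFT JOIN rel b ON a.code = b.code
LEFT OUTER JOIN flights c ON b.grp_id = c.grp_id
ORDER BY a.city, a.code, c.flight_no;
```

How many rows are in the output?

Evaluate left to right. First `airports a LEFT JOIN rel b` on code: 5 row(s).
Then LEFT JOIN `flights c` on grp_id: each of those 5 rows is kept; rows whose b.grp_id has no match in c get NULL for c's columns.
Result: 5 row(s).

5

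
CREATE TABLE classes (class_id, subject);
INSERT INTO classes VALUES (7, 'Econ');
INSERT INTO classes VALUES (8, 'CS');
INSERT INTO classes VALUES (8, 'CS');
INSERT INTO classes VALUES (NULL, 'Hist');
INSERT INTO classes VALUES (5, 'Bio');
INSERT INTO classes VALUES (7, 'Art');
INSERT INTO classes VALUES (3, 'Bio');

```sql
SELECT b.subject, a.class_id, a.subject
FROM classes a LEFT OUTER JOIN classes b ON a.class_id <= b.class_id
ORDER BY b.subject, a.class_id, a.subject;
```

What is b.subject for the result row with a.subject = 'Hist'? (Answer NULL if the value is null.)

LEFT JOIN keeps every row from `classes a`; unmatched rows get NULL for `classes b`'s columns.
Matching on a.class_id <= b.class_id. A NULL in a compared column never satisfies the condition.
Matched pairs: 23; unmatched a rows kept: 1.

NULL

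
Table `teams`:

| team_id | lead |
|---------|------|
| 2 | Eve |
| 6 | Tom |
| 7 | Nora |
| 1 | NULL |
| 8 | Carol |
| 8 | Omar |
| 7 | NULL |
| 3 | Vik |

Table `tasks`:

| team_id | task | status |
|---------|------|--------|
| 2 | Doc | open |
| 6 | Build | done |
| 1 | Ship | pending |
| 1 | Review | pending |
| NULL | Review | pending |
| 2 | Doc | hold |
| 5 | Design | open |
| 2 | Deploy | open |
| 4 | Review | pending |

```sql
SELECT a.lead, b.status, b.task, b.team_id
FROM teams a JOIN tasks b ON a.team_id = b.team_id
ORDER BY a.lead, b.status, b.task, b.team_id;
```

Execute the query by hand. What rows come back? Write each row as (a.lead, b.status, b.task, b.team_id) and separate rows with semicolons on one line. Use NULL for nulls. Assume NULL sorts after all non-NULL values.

(Eve, hold, Doc, 2); (Eve, open, Deploy, 2); (Eve, open, Doc, 2); (Tom, done, Build, 6); (NULL, pending, Review, 1); (NULL, pending, Ship, 1)

INNER JOIN keeps only pairs where the ON condition holds.
Matching on a.team_id = b.team_id. A NULL in a compared column never satisfies the condition.
- a row (team_id=2): matches 3 b row(s) → 3 output row(s).
- a row (team_id=6): matches 1 b row(s) → 1 output row(s).
- a row (team_id=7): no match → dropped.
- a row (team_id=1): matches 2 b row(s) → 2 output row(s).
- a row (team_id=8): no match → dropped.
- a row (team_id=8): no match → dropped.
- a row (team_id=7): no match → dropped.
- a row (team_id=3): no match → dropped.
After projecting and ordering:
a.lead | b.status | b.task | b.team_id
Eve | hold | Doc | 2
Eve | open | Deploy | 2
Eve | open | Doc | 2
Tom | done | Build | 6
NULL | pending | Review | 1
NULL | pending | Ship | 1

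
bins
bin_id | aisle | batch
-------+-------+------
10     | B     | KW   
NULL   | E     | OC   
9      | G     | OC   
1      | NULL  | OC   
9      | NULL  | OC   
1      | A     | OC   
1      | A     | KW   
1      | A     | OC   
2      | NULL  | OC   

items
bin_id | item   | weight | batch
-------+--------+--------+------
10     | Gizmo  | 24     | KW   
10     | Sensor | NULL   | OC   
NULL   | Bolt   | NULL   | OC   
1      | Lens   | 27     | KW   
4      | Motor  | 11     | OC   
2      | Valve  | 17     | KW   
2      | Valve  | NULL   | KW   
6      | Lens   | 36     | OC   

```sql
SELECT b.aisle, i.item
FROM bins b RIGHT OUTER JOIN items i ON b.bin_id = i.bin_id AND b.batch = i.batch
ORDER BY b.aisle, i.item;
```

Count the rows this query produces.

RIGHT JOIN keeps every row from `items`; unmatched rows get NULL for `bins`'s columns.
Matching on b.bin_id = i.bin_id AND b.batch = i.batch. A NULL in a compared column never satisfies the condition.
Matched pairs: 2; unmatched i rows kept: 6.
Total: 2 matched + 6 padded = 8 rows.

8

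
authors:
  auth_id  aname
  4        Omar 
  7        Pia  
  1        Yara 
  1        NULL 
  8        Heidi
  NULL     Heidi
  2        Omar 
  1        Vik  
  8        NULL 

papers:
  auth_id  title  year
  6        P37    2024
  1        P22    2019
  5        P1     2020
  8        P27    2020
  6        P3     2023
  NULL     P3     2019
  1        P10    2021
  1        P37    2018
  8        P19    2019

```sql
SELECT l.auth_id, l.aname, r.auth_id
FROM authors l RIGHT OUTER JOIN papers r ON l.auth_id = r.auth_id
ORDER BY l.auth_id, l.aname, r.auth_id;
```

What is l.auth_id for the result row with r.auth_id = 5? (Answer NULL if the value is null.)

NULL

RIGHT JOIN keeps every row from `papers`; unmatched rows get NULL for `authors`'s columns.
Matching on l.auth_id = r.auth_id. A NULL in a compared column never satisfies the condition.
Matched pairs: 13; unmatched r rows kept: 4.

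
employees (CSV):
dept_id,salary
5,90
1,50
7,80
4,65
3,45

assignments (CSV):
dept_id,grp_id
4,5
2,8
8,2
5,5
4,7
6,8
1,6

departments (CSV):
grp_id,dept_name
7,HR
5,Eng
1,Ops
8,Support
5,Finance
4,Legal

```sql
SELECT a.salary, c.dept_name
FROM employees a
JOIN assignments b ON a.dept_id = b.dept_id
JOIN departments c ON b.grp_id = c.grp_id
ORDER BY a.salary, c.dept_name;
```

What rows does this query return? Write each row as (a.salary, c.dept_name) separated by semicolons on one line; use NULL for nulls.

(65, Eng); (65, Finance); (65, HR); (90, Eng); (90, Finance)

Joins associate left-to-right: employees INNER JOIN assignments on dept_id gives 4 intermediate row(s).
Then INNER JOIN `departments c` on grp_id: keep only rows whose b.grp_id appears in c.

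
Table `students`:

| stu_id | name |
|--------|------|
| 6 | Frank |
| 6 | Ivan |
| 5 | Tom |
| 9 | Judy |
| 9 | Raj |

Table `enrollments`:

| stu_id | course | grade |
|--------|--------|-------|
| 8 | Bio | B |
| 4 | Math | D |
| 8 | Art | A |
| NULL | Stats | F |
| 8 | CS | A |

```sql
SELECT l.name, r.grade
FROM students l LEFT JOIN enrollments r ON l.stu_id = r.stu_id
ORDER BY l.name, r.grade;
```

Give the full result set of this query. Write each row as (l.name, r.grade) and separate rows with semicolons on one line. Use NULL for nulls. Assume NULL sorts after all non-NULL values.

(Frank, NULL); (Ivan, NULL); (Judy, NULL); (Raj, NULL); (Tom, NULL)

LEFT JOIN keeps every row from `students`; unmatched rows get NULL for `enrollments`'s columns.
Matching on l.stu_id = r.stu_id. A NULL in a compared column never satisfies the condition.
Matched pairs: 0; unmatched l rows kept: 5.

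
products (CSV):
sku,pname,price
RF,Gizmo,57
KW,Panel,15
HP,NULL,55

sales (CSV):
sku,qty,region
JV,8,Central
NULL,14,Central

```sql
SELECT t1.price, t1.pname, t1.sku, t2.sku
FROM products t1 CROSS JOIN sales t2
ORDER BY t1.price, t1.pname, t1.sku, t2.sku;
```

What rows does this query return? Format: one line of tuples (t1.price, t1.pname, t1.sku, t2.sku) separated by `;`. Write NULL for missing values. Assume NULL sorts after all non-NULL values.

CROSS JOIN pairs every row of `products` with every row of `sales`: 3 × 2 = 6 rows.
After projecting and ordering:
t1.price | t1.pname | t1.sku | t2.sku
15 | Panel | KW | JV
15 | Panel | KW | NULL
55 | NULL | HP | JV
55 | NULL | HP | NULL
57 | Gizmo | RF | JV
57 | Gizmo | RF | NULL

(15, Panel, KW, JV); (15, Panel, KW, NULL); (55, NULL, HP, JV); (55, NULL, HP, NULL); (57, Gizmo, RF, JV); (57, Gizmo, RF, NULL)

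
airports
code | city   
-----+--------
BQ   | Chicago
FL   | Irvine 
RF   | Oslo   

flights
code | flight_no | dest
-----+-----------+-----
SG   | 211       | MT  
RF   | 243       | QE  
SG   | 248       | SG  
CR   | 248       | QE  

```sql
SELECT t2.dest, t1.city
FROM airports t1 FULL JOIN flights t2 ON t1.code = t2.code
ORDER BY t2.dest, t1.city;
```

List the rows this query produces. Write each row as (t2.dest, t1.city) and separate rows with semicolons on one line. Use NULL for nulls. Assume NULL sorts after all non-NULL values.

FULL OUTER JOIN keeps every row from both sides; unmatched rows get NULL for the other side's columns.
Matching on t1.code = t2.code.
- t1[0] code=BQ → no match; kept with NULLs on the t2 side.
- t1[1] code=FL → no match; kept with NULLs on the t2 side.
- t1[2] code=RF → 1 match(es) in t2 → 1 row(s).
- 3 t2 row(s) had no t1 match → kept, t1 columns NULL.
After projecting and ordering:
t2.dest | t1.city
MT | NULL
QE | Oslo
QE | NULL
SG | NULL
NULL | Chicago
NULL | Irvine

(MT, NULL); (QE, Oslo); (QE, NULL); (SG, NULL); (NULL, Chicago); (NULL, Irvine)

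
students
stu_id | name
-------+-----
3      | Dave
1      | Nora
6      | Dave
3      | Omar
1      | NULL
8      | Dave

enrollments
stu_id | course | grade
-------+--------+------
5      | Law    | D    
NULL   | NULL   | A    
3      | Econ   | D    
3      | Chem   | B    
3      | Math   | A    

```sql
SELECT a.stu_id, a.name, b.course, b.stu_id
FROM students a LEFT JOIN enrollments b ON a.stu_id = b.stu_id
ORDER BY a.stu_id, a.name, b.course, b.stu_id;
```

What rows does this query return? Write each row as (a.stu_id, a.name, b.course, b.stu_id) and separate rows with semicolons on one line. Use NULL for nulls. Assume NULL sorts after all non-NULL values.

LEFT JOIN keeps every row from `students`; unmatched rows get NULL for `enrollments`'s columns.
Matching on a.stu_id = b.stu_id. A NULL in a compared column never satisfies the condition.
- stu_id=3: 3 matching b row(s), so 3 row(s) emitted.
- stu_id=1: no b row matches, row kept with b columns NULL.
- stu_id=6: no b row matches, row kept with b columns NULL.
- stu_id=3: 3 matching b row(s), so 3 row(s) emitted.
- stu_id=1: no b row matches, row kept with b columns NULL.
- stu_id=8: no b row matches, row kept with b columns NULL.
After projecting and ordering:
a.stu_id | a.name | b.course | b.stu_id
1 | Nora | NULL | NULL
1 | NULL | NULL | NULL
3 | Dave | Chem | 3
3 | Dave | Econ | 3
3 | Dave | Math | 3
3 | Omar | Chem | 3
3 | Omar | Econ | 3
3 | Omar | Math | 3
6 | Dave | NULL | NULL
8 | Dave | NULL | NULL

(1, Nora, NULL, NULL); (1, NULL, NULL, NULL); (3, Dave, Chem, 3); (3, Dave, Econ, 3); (3, Dave, Math, 3); (3, Omar, Chem, 3); (3, Omar, Econ, 3); (3, Omar, Math, 3); (6, Dave, NULL, NULL); (8, Dave, NULL, NULL)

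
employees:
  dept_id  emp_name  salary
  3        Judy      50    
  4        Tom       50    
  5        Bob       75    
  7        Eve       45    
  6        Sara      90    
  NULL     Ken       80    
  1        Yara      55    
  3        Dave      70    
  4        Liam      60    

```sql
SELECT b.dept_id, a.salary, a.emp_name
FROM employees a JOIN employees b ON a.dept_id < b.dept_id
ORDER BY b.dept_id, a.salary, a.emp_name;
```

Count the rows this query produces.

INNER JOIN keeps only pairs where the ON condition holds.
Matching on a.dept_id < b.dept_id. A NULL in a compared column never satisfies the condition.
Matched pairs: 26.
Total: 26 rows.

26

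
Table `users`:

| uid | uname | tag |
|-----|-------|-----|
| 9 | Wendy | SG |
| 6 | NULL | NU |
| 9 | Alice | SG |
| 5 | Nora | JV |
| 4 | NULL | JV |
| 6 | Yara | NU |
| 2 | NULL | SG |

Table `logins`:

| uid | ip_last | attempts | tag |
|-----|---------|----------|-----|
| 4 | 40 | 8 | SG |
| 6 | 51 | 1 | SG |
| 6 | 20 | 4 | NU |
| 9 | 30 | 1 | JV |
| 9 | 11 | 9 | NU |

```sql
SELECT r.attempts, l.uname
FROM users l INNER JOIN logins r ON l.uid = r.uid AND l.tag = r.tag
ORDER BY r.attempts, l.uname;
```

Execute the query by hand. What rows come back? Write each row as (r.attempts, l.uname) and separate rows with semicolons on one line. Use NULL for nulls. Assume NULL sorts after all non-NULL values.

(4, Yara); (4, NULL)

INNER JOIN keeps only pairs where the ON condition holds.
Matching on l.uid = r.uid AND l.tag = r.tag.
- l row (uid=9, tag=SG): no match → dropped.
- l row (uid=6, tag=NU): matches 1 r row(s) → 1 output row(s).
- l row (uid=9, tag=SG): no match → dropped.
- l row (uid=5, tag=JV): no match → dropped.
- l row (uid=4, tag=JV): no match → dropped.
- l row (uid=6, tag=NU): matches 1 r row(s) → 1 output row(s).
- l row (uid=2, tag=SG): no match → dropped.
After projecting and ordering:
r.attempts | l.uname
4 | Yara
4 | NULL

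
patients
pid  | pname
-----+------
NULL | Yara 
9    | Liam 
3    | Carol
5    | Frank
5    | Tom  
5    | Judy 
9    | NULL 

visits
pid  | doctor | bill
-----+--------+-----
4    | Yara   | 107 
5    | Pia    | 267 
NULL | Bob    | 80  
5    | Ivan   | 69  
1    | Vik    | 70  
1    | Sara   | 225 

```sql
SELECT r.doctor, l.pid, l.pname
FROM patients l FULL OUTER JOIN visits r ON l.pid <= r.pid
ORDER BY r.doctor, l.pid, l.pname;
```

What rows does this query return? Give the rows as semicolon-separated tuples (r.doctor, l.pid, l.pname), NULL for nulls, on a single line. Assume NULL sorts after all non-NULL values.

FULL OUTER JOIN keeps every row from both sides; unmatched rows get NULL for the other side's columns.
Matching on l.pid <= r.pid. A NULL in a compared column never satisfies the condition.
- pid=NULL: no r row matches, row kept with r columns NULL.
- pid=9: no r row matches, row kept with r columns NULL.
- pid=3: 3 matching r row(s), so 3 row(s) emitted.
- pid=5: 2 matching r row(s), so 2 row(s) emitted.
- pid=5: 2 matching r row(s), so 2 row(s) emitted.
- pid=5: 2 matching r row(s), so 2 row(s) emitted.
- pid=9: no r row matches, row kept with r columns NULL.
- plus 3 unmatched r row(s), each kept with NULL l columns.

(Bob, NULL, NULL); (Ivan, 3, Carol); (Ivan, 5, Frank); (Ivan, 5, Judy); (Ivan, 5, Tom); (Pia, 3, Carol); (Pia, 5, Frank); (Pia, 5, Judy); (Pia, 5, Tom); (Sara, NULL, NULL); (Vik, NULL, NULL); (Yara, 3, Carol); (NULL, 9, Liam); (NULL, 9, NULL); (NULL, NULL, Yara)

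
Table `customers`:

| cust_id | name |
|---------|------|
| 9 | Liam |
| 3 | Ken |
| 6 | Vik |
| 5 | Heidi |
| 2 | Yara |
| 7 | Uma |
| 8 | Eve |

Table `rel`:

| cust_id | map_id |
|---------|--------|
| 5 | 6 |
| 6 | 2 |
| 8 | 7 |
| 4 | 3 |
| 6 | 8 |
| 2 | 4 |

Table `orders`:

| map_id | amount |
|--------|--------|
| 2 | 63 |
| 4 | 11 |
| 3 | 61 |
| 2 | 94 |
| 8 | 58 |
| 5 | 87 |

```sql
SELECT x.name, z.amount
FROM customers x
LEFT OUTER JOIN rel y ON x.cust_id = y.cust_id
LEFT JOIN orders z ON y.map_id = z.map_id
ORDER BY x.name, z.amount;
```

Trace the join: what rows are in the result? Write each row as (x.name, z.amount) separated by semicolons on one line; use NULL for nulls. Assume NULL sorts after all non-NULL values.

(Eve, NULL); (Heidi, NULL); (Ken, NULL); (Liam, NULL); (Uma, NULL); (Vik, 58); (Vik, 63); (Vik, 94); (Yara, 11)

Evaluate left to right. First `customers x LEFT JOIN rel y` on cust_id: 8 row(s).
Then LEFT JOIN `orders z` on map_id: each of those 8 rows is kept; rows whose y.map_id has no match in z get NULL for z's columns.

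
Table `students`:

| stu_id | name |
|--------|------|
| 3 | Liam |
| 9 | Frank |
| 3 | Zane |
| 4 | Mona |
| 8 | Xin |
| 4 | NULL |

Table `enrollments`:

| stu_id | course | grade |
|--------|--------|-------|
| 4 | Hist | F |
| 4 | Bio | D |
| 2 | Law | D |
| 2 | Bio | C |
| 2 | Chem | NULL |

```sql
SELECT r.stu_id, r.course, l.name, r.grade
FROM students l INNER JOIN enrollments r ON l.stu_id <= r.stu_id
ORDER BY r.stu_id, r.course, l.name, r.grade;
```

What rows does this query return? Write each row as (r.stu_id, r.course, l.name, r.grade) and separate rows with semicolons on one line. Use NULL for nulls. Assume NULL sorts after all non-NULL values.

INNER JOIN keeps only pairs where the ON condition holds.
Matching on l.stu_id <= r.stu_id.
- l row (stu_id=3): matches 2 r row(s) → 2 output row(s).
- l row (stu_id=9): no match → dropped.
- l row (stu_id=3): matches 2 r row(s) → 2 output row(s).
- l row (stu_id=4): matches 2 r row(s) → 2 output row(s).
- l row (stu_id=8): no match → dropped.
- l row (stu_id=4): matches 2 r row(s) → 2 output row(s).
After projecting and ordering:
r.stu_id | r.course | l.name | r.grade
4 | Bio | Liam | D
4 | Bio | Mona | D
4 | Bio | Zane | D
4 | Bio | NULL | D
4 | Hist | Liam | F
4 | Hist | Mona | F
4 | Hist | Zane | F
4 | Hist | NULL | F

(4, Bio, Liam, D); (4, Bio, Mona, D); (4, Bio, Zane, D); (4, Bio, NULL, D); (4, Hist, Liam, F); (4, Hist, Mona, F); (4, Hist, Zane, F); (4, Hist, NULL, F)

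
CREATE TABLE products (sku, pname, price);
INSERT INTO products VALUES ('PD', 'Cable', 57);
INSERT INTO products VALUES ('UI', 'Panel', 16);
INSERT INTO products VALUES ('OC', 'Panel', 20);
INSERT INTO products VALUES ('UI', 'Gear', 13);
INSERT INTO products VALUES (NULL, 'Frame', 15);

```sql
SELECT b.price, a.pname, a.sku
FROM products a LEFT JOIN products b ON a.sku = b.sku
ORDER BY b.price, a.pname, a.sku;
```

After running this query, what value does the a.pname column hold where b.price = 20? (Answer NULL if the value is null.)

LEFT JOIN keeps every row from `products a`; unmatched rows get NULL for `products b`'s columns.
Matching on a.sku = b.sku. A NULL in a compared column never satisfies the condition.
- sku=PD: 1 matching b row(s), so 1 row(s) emitted.
- sku=UI: 2 matching b row(s), so 2 row(s) emitted.
- sku=OC: 1 matching b row(s), so 1 row(s) emitted.
- sku=UI: 2 matching b row(s), so 2 row(s) emitted.
- sku=NULL: no b row matches, row kept with b columns NULL.

Panel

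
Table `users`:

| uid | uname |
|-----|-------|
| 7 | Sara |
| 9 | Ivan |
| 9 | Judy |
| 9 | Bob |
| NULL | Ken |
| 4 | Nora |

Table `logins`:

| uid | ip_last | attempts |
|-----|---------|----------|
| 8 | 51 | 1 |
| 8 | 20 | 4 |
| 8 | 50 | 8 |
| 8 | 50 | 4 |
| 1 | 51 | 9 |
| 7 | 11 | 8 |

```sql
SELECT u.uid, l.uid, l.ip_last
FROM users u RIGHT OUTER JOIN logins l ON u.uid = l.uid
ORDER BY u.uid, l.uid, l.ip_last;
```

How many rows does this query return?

RIGHT JOIN keeps every row from `logins`; unmatched rows get NULL for `users`'s columns.
Matching on u.uid = l.uid. A NULL in a compared column never satisfies the condition.
- u (uid=7) pairs with 1 row(s) of l.
- u (uid=9) has no partner in l.
- u (uid=9) has no partner in l.
- u (uid=9) has no partner in l.
- u (uid=NULL) has no partner in l.
- u (uid=4) has no partner in l.
- plus 5 unmatched l row(s), each kept with NULL u columns.
Total: 1 matched + 5 padded = 6 rows.

6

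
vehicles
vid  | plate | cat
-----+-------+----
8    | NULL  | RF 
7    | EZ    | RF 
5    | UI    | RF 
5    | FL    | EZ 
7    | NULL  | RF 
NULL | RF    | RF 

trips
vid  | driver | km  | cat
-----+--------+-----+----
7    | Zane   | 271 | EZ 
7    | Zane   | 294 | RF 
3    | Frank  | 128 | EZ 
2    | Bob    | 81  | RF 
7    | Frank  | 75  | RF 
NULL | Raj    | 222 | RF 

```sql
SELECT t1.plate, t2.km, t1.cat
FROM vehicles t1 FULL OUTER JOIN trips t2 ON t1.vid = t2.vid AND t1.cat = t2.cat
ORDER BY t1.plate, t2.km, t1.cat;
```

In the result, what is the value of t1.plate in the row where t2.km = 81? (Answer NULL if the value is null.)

FULL OUTER JOIN keeps every row from both sides; unmatched rows get NULL for the other side's columns.
Matching on t1.vid = t2.vid AND t1.cat = t2.cat. A NULL in a compared column never satisfies the condition.
Matched pairs: 4; unmatched t1 rows kept: 4; unmatched t2 rows kept: 4.

NULL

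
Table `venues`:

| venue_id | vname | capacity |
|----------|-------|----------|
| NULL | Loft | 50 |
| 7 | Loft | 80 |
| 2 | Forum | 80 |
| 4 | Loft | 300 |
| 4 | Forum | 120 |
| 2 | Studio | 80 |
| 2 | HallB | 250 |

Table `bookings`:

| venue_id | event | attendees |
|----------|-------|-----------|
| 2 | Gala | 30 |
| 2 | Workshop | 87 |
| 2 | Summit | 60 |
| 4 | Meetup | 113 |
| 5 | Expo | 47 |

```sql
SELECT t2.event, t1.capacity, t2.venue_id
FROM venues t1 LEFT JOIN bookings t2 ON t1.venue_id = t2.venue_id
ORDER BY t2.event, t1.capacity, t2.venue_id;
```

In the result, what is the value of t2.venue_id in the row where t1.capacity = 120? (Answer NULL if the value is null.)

LEFT JOIN keeps every row from `venues`; unmatched rows get NULL for `bookings`'s columns.
Matching on t1.venue_id = t2.venue_id. A NULL in a compared column never satisfies the condition.
- t1[0] venue_id=NULL → no match; kept with NULLs on the t2 side.
- t1[1] venue_id=7 → no match; kept with NULLs on the t2 side.
- t1[2] venue_id=2 → 3 match(es) in t2 → 3 row(s).
- t1[3] venue_id=4 → 1 match(es) in t2 → 1 row(s).
- t1[4] venue_id=4 → 1 match(es) in t2 → 1 row(s).
- t1[5] venue_id=2 → 3 match(es) in t2 → 3 row(s).
- t1[6] venue_id=2 → 3 match(es) in t2 → 3 row(s).

4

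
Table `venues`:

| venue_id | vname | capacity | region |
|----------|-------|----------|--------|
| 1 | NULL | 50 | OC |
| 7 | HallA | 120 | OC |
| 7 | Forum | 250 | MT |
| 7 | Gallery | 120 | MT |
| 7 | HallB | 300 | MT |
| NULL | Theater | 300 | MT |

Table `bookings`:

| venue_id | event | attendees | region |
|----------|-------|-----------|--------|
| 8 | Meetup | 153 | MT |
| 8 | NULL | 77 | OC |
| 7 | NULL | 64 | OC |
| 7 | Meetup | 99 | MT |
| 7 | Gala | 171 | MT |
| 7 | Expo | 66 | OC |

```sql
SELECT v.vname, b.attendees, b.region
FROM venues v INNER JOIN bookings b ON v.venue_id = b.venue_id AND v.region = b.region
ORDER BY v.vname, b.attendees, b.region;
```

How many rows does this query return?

INNER JOIN keeps only pairs where the ON condition holds.
Matching on v.venue_id = b.venue_id AND v.region = b.region. A NULL in a compared column never satisfies the condition.
Matched pairs: 8.
Total: 8 rows.

8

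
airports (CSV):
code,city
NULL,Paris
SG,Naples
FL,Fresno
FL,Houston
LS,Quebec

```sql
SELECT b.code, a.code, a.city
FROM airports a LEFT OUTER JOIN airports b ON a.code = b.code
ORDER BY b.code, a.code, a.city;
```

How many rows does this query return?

LEFT JOIN keeps every row from `airports a`; unmatched rows get NULL for `airports b`'s columns.
Matching on a.code = b.code. A NULL in a compared column never satisfies the condition.
Matched pairs: 6; unmatched a rows kept: 1.
Total: 6 matched + 1 padded = 7 rows.

7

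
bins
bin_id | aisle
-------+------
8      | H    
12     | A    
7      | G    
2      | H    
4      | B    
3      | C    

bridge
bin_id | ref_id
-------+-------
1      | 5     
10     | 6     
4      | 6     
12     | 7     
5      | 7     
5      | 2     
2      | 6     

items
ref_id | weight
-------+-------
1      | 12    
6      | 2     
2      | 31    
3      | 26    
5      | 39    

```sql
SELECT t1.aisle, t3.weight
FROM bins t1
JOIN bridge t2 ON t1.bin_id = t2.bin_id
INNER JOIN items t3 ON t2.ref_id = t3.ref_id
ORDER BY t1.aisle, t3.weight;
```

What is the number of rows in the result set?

2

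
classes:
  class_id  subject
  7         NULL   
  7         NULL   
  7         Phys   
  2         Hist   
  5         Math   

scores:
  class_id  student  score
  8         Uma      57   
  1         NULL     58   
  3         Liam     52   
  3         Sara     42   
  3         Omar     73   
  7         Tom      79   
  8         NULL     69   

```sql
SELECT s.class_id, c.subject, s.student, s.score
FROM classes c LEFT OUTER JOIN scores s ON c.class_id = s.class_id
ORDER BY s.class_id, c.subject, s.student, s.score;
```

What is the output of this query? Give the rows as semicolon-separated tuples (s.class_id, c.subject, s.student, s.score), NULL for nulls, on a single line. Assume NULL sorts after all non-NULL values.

LEFT JOIN keeps every row from `classes`; unmatched rows get NULL for `scores`'s columns.
Matching on c.class_id = s.class_id.
- c (class_id=7) pairs with 1 row(s) of s.
- c (class_id=7) pairs with 1 row(s) of s.
- c (class_id=7) pairs with 1 row(s) of s.
- c (class_id=2) has no partner → padded with NULL.
- c (class_id=5) has no partner → padded with NULL.
After projecting and ordering:
s.class_id | c.subject | s.student | s.score
7 | Phys | Tom | 79
7 | NULL | Tom | 79
7 | NULL | Tom | 79
NULL | Hist | NULL | NULL
NULL | Math | NULL | NULL

(7, Phys, Tom, 79); (7, NULL, Tom, 79); (7, NULL, Tom, 79); (NULL, Hist, NULL, NULL); (NULL, Math, NULL, NULL)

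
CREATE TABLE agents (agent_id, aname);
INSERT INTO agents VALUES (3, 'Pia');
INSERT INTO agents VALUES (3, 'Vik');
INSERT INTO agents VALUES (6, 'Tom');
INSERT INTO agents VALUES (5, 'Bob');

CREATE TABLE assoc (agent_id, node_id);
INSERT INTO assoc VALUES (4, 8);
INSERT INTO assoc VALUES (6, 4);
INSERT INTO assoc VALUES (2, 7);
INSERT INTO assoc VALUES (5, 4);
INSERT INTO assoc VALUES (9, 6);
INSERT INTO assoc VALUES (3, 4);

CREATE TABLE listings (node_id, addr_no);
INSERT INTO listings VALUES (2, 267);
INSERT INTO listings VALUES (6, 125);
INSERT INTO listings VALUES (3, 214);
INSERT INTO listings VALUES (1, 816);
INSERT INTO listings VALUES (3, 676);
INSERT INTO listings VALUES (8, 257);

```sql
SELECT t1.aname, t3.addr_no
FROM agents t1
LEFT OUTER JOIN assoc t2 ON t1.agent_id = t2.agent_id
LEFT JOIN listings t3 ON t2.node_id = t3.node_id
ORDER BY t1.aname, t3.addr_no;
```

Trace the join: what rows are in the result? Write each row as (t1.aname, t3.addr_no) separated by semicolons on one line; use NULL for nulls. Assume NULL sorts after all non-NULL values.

(Bob, NULL); (Pia, NULL); (Tom, NULL); (Vik, NULL)

Joins associate left-to-right: agents LEFT JOIN assoc on agent_id gives 4 intermediate row(s).
Then LEFT JOIN `listings t3` on node_id: each of those 4 rows is kept; rows whose t2.node_id has no match in t3 get NULL for t3's columns.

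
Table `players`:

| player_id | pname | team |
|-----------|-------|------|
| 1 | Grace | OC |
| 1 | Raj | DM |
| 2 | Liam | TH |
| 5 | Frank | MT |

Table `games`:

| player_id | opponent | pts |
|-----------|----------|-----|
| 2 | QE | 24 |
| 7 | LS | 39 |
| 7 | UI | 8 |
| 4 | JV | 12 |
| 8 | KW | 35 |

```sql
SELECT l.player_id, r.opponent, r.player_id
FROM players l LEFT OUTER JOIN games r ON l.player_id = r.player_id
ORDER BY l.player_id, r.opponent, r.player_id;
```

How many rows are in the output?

4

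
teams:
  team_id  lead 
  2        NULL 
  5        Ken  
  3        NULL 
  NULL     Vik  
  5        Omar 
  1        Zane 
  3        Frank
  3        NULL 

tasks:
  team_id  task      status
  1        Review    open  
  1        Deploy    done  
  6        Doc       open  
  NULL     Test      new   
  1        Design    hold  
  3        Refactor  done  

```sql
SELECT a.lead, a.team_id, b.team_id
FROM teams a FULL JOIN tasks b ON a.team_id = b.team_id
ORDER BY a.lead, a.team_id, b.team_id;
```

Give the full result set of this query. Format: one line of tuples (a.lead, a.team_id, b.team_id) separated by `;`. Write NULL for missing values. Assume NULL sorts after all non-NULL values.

(Frank, 3, 3); (Ken, 5, NULL); (Omar, 5, NULL); (Vik, NULL, NULL); (Zane, 1, 1); (Zane, 1, 1); (Zane, 1, 1); (NULL, 2, NULL); (NULL, 3, 3); (NULL, 3, 3); (NULL, NULL, 6); (NULL, NULL, NULL)

FULL OUTER JOIN keeps every row from both sides; unmatched rows get NULL for the other side's columns.
Matching on a.team_id = b.team_id. A NULL in a compared column never satisfies the condition.
Matched pairs: 6; unmatched a rows kept: 4; unmatched b rows kept: 2.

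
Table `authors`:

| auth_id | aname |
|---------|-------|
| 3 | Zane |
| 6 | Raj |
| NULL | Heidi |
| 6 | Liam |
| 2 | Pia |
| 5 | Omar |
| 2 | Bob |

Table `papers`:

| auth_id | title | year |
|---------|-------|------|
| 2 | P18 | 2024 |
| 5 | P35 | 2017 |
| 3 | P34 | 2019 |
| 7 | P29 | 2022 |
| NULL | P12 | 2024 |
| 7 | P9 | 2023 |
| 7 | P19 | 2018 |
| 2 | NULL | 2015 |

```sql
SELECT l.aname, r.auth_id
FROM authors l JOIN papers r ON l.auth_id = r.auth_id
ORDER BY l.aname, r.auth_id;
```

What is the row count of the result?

INNER JOIN keeps only pairs where the ON condition holds.
Matching on l.auth_id = r.auth_id. A NULL in a compared column never satisfies the condition.
- l (auth_id=3) pairs with 1 row(s) of r.
- l (auth_id=6) has no partner → excluded.
- l (auth_id=NULL) has no partner → excluded.
- l (auth_id=6) has no partner → excluded.
- l (auth_id=2) pairs with 2 row(s) of r.
- l (auth_id=5) pairs with 1 row(s) of r.
- l (auth_id=2) pairs with 2 row(s) of r.
Total: 6 rows.

6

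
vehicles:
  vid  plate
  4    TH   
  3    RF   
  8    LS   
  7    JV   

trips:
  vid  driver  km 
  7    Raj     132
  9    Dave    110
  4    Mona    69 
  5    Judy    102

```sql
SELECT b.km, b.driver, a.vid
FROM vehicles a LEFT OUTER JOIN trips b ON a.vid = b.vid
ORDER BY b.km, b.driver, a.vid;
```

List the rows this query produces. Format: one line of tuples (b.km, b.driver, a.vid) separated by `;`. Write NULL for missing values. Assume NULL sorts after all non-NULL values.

(69, Mona, 4); (132, Raj, 7); (NULL, NULL, 3); (NULL, NULL, 8)

LEFT JOIN keeps every row from `vehicles`; unmatched rows get NULL for `trips`'s columns.
Matching on a.vid = b.vid.
Matched pairs: 2; unmatched a rows kept: 2.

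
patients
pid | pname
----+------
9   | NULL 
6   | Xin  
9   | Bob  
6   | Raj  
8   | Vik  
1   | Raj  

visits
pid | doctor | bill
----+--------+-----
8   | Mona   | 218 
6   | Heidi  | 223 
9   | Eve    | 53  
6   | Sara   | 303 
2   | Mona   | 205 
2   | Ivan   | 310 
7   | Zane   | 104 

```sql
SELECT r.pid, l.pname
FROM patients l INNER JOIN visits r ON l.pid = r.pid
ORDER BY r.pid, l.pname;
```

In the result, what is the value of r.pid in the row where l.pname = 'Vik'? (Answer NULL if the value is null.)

8

INNER JOIN keeps only pairs where the ON condition holds.
Matching on l.pid = r.pid.
Matched pairs: 7.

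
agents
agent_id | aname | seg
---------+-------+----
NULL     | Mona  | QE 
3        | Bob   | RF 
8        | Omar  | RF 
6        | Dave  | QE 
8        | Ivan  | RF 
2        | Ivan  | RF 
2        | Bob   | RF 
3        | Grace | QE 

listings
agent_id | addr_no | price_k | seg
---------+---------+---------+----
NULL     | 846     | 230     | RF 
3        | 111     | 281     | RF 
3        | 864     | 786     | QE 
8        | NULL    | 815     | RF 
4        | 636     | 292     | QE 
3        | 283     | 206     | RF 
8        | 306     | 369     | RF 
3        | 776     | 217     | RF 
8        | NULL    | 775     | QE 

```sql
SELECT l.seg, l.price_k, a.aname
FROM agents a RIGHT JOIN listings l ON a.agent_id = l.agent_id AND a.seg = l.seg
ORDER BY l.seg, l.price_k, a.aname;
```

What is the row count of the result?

11

RIGHT JOIN keeps every row from `listings`; unmatched rows get NULL for `agents`'s columns.
Matching on a.agent_id = l.agent_id AND a.seg = l.seg. A NULL in a compared column never satisfies the condition.
- agent_id=NULL, seg=QE: no matching l row.
- agent_id=3, seg=RF: 3 matching l row(s), so 3 row(s) emitted.
- agent_id=8, seg=RF: 2 matching l row(s), so 2 row(s) emitted.
- agent_id=6, seg=QE: no matching l row.
- agent_id=8, seg=RF: 2 matching l row(s), so 2 row(s) emitted.
- agent_id=2, seg=RF: no matching l row.
- agent_id=2, seg=RF: no matching l row.
- agent_id=3, seg=QE: 1 matching l row(s), so 1 row(s) emitted.
- 3 l row(s) had no a match → kept, a columns NULL.
Total: 8 matched + 3 padded = 11 rows.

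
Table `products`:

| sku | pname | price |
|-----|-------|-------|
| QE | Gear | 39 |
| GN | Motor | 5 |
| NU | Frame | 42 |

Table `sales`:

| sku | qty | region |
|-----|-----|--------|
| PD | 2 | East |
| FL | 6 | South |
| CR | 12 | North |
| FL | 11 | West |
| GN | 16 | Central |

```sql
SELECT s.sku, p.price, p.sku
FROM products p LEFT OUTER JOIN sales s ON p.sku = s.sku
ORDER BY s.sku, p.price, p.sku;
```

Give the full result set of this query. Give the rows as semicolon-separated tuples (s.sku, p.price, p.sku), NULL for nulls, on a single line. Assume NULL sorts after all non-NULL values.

LEFT JOIN keeps every row from `products`; unmatched rows get NULL for `sales`'s columns.
Matching on p.sku = s.sku.
- p[0] sku=QE → no match; kept with NULLs on the s side.
- p[1] sku=GN → 1 match(es) in s → 1 row(s).
- p[2] sku=NU → no match; kept with NULLs on the s side.
After projecting and ordering:
s.sku | p.price | p.sku
GN | 5 | GN
NULL | 39 | QE
NULL | 42 | NU

(GN, 5, GN); (NULL, 39, QE); (NULL, 42, NU)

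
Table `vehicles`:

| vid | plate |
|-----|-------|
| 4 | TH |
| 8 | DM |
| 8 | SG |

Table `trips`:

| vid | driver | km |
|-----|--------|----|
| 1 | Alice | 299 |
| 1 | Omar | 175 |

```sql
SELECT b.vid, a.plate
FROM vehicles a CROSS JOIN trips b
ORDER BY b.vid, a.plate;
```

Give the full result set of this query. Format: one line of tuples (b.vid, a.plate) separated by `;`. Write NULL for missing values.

(1, DM); (1, DM); (1, SG); (1, SG); (1, TH); (1, TH)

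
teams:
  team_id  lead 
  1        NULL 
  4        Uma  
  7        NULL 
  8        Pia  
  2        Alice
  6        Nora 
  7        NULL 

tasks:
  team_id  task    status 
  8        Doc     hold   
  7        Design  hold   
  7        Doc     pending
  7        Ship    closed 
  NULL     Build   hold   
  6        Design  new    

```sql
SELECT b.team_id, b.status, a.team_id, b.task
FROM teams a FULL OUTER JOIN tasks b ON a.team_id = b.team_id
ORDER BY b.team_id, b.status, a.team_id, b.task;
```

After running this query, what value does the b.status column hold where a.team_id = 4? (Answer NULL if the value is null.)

FULL OUTER JOIN keeps every row from both sides; unmatched rows get NULL for the other side's columns.
Matching on a.team_id = b.team_id. A NULL in a compared column never satisfies the condition.
- a (team_id=1) has no partner → padded with NULL.
- a (team_id=4) has no partner → padded with NULL.
- a (team_id=7) pairs with 3 row(s) of b.
- a (team_id=8) pairs with 1 row(s) of b.
- a (team_id=2) has no partner → padded with NULL.
- a (team_id=6) pairs with 1 row(s) of b.
- a (team_id=7) pairs with 3 row(s) of b.
- plus 1 unmatched b row(s), each kept with NULL a columns.

NULL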